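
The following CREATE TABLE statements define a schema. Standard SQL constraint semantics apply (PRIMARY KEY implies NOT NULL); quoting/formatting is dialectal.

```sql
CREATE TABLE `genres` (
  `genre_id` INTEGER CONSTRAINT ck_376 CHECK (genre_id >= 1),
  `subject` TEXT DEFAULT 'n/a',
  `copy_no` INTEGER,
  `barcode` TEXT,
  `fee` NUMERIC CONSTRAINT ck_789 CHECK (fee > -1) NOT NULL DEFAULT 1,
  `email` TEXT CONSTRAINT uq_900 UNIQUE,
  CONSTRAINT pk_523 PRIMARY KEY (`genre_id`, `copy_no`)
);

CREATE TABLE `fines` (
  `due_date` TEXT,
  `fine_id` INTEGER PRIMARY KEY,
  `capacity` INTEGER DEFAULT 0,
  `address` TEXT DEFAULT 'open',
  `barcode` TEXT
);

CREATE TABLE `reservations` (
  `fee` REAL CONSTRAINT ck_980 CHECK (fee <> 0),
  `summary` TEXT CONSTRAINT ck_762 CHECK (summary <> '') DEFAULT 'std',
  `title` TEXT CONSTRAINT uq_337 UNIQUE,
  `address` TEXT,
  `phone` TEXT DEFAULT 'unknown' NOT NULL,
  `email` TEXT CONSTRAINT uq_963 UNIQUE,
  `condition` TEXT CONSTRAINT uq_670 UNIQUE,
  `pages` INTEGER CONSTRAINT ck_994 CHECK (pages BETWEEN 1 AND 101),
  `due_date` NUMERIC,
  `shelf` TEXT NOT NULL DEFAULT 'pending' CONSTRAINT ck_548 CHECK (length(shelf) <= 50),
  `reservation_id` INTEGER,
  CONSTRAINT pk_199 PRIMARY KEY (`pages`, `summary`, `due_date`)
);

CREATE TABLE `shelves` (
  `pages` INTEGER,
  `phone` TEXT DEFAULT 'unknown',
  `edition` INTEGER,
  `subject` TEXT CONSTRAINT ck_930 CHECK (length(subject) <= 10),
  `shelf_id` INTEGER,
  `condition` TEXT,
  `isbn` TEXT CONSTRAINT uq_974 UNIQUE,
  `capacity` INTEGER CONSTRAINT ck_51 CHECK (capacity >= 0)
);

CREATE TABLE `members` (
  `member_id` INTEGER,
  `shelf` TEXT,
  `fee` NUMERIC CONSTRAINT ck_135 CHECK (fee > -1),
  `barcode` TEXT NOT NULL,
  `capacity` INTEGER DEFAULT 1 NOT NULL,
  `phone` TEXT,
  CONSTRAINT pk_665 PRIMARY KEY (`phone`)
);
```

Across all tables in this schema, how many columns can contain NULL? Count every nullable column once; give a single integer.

24

genres: 3 nullable (subject, barcode, email — PK (genre_id, copy_no) and explicit NOT NULL columns excluded).
fines: 4 nullable (due_date, capacity, address, barcode — PK (fine_id) and explicit NOT NULL columns excluded).
reservations: 6 nullable (fee, title, address, email, condition, reservation_id — PK (pages, summary, due_date) and explicit NOT NULL columns excluded).
shelves: 8 nullable (pages, phone, edition, subject, shelf_id, condition, isbn, capacity — PK none and explicit NOT NULL columns excluded).
members: 3 nullable (member_id, shelf, fee — PK (phone) and explicit NOT NULL columns excluded).
Total: 3 + 4 + 6 + 8 + 3 = 24.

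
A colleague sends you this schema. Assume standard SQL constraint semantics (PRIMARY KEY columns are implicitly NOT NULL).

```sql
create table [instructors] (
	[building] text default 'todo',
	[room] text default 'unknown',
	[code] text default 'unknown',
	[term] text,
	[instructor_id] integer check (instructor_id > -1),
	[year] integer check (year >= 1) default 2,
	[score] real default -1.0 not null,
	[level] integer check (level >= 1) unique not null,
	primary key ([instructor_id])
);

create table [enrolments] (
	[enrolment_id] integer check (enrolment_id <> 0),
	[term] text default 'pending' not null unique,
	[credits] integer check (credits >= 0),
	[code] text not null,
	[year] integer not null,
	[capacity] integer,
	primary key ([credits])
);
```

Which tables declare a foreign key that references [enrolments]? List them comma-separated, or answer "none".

No REFERENCES clause anywhere in the schema names enrolments.

none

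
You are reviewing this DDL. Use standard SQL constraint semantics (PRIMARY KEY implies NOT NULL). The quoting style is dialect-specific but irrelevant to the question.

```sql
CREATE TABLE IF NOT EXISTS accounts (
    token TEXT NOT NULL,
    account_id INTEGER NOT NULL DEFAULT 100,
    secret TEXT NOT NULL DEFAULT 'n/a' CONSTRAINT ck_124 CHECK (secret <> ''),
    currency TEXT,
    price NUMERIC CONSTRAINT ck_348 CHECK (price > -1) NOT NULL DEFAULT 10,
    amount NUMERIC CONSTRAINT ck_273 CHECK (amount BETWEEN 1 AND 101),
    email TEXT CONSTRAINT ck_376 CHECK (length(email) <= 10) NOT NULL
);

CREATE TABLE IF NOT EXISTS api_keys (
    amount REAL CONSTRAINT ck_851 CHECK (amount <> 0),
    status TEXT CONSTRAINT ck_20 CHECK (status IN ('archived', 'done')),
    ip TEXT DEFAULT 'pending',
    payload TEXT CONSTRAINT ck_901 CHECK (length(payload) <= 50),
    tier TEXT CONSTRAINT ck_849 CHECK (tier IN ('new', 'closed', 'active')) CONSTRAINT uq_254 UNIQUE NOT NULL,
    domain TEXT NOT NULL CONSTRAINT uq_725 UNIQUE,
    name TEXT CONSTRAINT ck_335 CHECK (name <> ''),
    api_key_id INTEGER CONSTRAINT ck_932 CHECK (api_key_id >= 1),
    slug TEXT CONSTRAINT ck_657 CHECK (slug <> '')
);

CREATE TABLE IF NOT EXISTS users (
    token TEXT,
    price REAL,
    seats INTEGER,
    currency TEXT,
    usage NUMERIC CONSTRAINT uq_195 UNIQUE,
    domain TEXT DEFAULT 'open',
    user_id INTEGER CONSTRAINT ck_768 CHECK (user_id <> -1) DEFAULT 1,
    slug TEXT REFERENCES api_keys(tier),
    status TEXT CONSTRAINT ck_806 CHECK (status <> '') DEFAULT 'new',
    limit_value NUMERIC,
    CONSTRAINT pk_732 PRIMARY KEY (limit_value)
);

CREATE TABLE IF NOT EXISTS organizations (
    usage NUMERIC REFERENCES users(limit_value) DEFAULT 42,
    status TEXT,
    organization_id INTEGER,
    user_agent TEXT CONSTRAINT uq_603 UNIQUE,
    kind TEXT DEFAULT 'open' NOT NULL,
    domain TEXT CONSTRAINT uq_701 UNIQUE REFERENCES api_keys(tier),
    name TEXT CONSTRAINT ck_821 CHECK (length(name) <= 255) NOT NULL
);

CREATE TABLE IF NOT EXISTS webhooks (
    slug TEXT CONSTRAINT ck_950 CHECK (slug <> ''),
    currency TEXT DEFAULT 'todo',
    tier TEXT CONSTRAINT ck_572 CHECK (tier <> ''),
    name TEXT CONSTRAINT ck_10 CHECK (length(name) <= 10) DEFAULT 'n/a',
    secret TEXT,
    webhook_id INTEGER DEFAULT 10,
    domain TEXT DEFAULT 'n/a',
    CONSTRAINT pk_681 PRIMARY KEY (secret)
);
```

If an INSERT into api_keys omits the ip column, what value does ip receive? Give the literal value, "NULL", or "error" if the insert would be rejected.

ip has an explicit DEFAULT 'pending'.
When the column is omitted from an INSERT, that default is used.

'pending'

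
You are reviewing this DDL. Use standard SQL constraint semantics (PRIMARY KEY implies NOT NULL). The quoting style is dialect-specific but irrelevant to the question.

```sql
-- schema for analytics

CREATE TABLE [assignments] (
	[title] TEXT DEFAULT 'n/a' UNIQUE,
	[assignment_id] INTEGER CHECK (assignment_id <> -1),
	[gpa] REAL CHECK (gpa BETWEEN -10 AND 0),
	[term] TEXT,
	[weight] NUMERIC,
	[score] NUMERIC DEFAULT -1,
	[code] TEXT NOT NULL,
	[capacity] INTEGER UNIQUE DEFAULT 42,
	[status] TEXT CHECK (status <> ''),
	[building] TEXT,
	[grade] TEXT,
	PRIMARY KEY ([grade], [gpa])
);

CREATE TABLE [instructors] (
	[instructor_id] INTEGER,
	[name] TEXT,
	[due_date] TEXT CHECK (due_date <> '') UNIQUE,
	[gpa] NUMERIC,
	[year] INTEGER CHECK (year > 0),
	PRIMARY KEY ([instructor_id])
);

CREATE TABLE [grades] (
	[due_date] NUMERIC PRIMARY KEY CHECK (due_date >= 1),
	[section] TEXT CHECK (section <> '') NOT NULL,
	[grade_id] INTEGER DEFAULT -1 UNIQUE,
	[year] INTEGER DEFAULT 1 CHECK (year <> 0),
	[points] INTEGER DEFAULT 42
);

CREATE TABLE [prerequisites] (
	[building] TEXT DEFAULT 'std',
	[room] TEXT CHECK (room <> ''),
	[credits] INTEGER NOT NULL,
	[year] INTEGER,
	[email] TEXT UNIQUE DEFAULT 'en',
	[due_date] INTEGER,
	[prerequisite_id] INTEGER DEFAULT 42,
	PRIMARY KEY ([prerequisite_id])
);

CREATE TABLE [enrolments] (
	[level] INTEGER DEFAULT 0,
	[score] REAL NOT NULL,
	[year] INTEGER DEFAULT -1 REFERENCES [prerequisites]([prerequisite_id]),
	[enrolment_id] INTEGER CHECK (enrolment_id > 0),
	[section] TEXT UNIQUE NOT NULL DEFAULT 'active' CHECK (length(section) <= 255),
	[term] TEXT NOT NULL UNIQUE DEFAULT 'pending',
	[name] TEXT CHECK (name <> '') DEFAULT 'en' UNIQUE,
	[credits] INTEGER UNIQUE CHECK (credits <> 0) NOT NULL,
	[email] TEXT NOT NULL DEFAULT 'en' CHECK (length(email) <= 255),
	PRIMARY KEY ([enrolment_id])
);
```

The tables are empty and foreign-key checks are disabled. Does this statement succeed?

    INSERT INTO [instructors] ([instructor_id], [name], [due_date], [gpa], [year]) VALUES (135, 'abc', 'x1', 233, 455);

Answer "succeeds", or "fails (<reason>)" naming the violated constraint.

NOT NULL columns: instructor_id is supplied.
CHECK constraints: 'x1' satisfies (due_date <> ''); 455 satisfies (year > 0).
No constraint is violated.

succeeds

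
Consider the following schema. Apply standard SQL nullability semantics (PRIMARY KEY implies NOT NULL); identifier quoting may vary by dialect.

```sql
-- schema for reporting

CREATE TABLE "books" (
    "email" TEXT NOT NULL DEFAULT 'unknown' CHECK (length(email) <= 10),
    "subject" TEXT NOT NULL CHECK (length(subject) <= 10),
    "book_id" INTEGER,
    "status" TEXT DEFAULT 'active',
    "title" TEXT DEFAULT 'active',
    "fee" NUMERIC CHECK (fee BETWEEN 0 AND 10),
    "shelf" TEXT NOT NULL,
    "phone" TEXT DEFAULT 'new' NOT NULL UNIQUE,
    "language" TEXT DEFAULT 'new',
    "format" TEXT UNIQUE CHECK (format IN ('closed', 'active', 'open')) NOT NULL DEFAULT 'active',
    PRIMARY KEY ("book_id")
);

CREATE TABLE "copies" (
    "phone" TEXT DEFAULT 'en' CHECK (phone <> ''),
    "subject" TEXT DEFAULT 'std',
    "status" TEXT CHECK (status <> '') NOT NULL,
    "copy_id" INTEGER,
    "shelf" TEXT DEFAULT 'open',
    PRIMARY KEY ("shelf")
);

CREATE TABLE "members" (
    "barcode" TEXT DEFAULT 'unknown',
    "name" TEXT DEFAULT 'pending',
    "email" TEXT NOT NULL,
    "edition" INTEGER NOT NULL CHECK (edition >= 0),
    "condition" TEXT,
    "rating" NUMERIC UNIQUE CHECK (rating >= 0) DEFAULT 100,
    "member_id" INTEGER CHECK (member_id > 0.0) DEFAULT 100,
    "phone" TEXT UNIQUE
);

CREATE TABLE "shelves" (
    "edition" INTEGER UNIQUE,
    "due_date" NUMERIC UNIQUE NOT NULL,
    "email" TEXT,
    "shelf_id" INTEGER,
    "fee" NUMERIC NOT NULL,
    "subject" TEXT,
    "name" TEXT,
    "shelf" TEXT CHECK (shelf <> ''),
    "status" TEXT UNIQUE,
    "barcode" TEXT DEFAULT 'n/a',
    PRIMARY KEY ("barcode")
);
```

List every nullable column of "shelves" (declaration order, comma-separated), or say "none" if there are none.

- edition: UNIQUE does not imply NOT NULL → nullable.
- due_date: declared NOT NULL → not nullable.
- email: no NOT NULL constraint applies → nullable.
- shelf_id: no NOT NULL constraint applies → nullable.
- fee: declared NOT NULL → not nullable.
- subject: no NOT NULL constraint applies → nullable.
- name: no NOT NULL constraint applies → nullable.
- shelf: CHECK does not forbid NULL (a CHECK constraint passes when its expression is NULL) → nullable.
- status: UNIQUE does not imply NOT NULL → nullable.
- barcode: part of the PRIMARY KEY, which implies NOT NULL → not nullable.

edition, email, shelf_id, subject, name, shelf, status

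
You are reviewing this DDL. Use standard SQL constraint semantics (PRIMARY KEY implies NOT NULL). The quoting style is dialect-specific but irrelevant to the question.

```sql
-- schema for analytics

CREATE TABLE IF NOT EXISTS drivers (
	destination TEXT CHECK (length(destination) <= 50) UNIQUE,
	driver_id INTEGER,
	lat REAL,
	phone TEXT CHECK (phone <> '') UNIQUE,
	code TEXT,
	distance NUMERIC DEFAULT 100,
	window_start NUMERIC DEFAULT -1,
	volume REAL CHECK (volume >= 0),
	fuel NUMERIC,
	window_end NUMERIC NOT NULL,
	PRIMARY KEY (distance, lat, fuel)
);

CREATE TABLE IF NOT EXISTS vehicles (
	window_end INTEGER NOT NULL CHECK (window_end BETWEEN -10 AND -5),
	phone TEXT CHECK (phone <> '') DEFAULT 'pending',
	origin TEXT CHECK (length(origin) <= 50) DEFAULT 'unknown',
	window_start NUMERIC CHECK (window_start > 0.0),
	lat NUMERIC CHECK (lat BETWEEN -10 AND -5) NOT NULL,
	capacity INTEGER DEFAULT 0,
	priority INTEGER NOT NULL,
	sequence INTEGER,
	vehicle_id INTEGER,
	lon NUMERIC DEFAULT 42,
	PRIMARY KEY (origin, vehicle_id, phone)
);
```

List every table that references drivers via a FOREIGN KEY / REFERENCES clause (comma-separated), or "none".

none

No REFERENCES clause anywhere in the schema names drivers.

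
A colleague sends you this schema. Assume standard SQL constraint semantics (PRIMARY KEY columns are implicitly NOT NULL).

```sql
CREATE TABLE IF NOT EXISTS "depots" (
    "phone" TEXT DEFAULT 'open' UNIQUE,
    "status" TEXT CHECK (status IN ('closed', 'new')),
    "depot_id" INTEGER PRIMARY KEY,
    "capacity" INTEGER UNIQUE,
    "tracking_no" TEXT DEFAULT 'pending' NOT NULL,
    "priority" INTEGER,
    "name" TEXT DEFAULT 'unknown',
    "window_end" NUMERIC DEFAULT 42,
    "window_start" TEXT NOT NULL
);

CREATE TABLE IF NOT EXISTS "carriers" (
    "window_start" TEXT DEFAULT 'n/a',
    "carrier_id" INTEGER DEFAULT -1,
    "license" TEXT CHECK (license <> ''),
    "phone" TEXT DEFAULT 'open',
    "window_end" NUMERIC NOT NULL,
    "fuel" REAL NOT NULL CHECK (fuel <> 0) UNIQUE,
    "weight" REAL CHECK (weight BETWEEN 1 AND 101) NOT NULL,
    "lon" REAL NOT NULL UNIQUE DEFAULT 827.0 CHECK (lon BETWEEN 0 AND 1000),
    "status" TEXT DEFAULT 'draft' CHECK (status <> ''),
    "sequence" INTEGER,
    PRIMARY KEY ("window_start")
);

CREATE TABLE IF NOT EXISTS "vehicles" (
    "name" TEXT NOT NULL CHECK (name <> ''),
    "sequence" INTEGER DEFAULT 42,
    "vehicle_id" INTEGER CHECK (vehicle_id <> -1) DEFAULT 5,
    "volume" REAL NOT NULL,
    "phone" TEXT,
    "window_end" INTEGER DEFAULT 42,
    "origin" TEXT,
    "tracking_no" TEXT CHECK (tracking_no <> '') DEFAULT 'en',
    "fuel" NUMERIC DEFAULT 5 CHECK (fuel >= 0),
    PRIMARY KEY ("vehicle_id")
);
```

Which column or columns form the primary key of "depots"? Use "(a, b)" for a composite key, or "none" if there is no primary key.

depot_id

depot_id is declared PRIMARY KEY inline on the column.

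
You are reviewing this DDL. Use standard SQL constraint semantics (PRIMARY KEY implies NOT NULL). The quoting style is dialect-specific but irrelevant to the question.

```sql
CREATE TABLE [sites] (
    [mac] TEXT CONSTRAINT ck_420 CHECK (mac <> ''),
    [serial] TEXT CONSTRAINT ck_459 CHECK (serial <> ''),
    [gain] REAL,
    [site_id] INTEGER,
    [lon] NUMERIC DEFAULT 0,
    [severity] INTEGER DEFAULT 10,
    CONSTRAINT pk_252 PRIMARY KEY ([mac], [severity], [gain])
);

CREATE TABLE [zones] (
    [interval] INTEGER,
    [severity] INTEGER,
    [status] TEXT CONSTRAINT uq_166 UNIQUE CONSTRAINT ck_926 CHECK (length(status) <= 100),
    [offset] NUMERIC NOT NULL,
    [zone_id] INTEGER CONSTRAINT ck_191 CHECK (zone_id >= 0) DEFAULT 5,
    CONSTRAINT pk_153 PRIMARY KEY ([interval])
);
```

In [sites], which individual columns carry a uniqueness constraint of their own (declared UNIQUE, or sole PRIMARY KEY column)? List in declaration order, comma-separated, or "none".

- mac: part of a composite PRIMARY KEY — only the tuple is unique, not this column on its own.
- serial: no UNIQUE or single-column PK constraint.
- gain: part of a composite PRIMARY KEY — only the tuple is unique, not this column on its own.
- site_id: no UNIQUE or single-column PK constraint.
- lon: no UNIQUE or single-column PK constraint.
- severity: part of a composite PRIMARY KEY — only the tuple is unique, not this column on its own.

none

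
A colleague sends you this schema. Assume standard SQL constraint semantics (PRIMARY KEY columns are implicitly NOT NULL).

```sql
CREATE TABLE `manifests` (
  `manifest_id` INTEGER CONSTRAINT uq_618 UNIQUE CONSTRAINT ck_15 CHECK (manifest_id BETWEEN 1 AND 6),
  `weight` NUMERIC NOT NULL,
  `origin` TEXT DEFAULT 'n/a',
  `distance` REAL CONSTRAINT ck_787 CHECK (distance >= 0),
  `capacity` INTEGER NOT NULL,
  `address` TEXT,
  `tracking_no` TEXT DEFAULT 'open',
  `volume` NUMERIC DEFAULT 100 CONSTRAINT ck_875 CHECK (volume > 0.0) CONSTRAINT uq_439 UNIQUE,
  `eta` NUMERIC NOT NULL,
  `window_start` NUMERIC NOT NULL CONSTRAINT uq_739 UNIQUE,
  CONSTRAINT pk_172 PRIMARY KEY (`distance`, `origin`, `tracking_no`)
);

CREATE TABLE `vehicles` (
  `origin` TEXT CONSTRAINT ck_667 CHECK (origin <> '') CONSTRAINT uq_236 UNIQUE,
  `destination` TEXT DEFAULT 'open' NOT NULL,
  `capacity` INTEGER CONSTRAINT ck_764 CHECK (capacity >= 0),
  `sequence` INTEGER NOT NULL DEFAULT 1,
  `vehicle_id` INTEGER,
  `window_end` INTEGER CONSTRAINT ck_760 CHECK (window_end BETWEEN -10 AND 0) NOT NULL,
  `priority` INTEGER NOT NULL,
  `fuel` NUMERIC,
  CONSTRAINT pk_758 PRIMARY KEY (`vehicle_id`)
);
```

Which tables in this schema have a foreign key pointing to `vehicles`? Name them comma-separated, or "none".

none

No REFERENCES clause anywhere in the schema names vehicles.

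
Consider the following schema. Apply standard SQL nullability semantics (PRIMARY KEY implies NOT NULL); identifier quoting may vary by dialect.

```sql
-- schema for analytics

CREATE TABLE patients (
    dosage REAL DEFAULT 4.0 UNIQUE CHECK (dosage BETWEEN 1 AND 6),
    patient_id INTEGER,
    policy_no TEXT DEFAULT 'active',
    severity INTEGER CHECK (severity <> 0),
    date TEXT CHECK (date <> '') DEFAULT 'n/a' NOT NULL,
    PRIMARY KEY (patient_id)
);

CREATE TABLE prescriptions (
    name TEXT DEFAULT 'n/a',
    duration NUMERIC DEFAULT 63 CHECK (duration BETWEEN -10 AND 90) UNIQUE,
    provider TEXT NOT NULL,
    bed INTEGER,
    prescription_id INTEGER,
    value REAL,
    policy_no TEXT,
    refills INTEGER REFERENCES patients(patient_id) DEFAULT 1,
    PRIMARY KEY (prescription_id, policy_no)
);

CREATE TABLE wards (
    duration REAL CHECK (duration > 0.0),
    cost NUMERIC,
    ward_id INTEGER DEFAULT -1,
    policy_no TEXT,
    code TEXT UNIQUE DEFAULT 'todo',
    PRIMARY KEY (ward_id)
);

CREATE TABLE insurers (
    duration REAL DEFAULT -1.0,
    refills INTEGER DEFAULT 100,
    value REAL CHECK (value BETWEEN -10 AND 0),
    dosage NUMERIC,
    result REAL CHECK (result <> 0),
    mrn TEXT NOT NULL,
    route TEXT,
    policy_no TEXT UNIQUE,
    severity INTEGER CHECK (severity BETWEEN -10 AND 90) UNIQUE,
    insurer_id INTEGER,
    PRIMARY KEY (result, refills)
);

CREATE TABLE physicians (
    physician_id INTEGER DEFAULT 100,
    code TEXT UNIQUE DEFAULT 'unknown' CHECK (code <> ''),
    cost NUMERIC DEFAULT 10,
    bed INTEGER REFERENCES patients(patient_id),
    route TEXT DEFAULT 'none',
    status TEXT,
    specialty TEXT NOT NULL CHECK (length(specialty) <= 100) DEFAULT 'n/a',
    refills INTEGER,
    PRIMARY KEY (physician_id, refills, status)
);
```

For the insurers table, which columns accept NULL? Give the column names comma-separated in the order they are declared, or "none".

duration, value, dosage, route, policy_no, severity, insurer_id

- duration: DEFAULT only fills an omitted column; an explicit NULL is still allowed → nullable.
- refills: part of the PRIMARY KEY, which implies NOT NULL → not nullable.
- value: CHECK does not forbid NULL (a CHECK constraint passes when its expression is NULL) → nullable.
- dosage: no NOT NULL constraint applies → nullable.
- result: part of the PRIMARY KEY, which implies NOT NULL → not nullable.
- mrn: declared NOT NULL → not nullable.
- route: no NOT NULL constraint applies → nullable.
- policy_no: UNIQUE does not imply NOT NULL → nullable.
- severity: CHECK does not forbid NULL (a CHECK constraint passes when its expression is NULL) → nullable.
- insurer_id: no NOT NULL constraint applies → nullable.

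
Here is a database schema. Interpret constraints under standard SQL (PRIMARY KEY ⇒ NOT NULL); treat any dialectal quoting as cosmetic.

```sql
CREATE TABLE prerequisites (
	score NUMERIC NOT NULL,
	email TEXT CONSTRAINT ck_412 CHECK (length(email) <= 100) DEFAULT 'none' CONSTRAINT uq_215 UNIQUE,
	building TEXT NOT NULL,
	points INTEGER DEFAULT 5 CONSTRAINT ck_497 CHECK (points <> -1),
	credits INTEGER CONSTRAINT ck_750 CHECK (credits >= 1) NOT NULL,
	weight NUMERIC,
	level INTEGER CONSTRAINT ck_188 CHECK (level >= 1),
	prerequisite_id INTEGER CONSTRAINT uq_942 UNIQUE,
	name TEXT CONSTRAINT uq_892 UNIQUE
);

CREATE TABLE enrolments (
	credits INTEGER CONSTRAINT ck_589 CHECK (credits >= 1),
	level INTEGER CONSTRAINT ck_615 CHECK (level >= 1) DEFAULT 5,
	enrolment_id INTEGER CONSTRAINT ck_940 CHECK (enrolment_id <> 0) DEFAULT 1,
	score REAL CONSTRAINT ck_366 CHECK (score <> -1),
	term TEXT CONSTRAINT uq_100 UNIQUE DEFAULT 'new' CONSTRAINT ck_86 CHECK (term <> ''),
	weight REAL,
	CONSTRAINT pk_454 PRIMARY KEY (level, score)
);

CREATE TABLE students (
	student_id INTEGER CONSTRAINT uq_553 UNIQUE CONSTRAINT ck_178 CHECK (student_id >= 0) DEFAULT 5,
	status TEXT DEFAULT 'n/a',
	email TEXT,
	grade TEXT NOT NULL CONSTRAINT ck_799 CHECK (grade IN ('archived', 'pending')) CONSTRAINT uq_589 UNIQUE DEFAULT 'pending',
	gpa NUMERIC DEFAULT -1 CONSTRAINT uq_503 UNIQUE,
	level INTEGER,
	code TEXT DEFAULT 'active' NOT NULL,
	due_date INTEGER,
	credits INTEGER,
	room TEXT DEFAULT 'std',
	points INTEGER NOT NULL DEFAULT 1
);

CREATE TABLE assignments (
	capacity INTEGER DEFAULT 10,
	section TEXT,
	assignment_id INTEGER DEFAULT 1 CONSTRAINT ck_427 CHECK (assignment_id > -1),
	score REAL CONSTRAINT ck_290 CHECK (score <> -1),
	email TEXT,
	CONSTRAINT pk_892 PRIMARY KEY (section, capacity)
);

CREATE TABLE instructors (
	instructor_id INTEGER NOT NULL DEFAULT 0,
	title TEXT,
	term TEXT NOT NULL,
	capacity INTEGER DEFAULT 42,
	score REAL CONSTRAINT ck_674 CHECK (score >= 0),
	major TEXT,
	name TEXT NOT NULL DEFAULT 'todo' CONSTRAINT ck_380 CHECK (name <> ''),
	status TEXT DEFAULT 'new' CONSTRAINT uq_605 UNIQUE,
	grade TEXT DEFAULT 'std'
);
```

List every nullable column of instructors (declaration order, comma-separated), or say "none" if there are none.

- instructor_id: declared NOT NULL → not nullable.
- title: no NOT NULL constraint applies → nullable.
- term: declared NOT NULL → not nullable.
- capacity: DEFAULT only fills an omitted column; an explicit NULL is still allowed → nullable.
- score: CHECK does not forbid NULL (a CHECK constraint passes when its expression is NULL) → nullable.
- major: no NOT NULL constraint applies → nullable.
- name: declared NOT NULL → not nullable.
- status: UNIQUE does not imply NOT NULL → nullable.
- grade: DEFAULT only fills an omitted column; an explicit NULL is still allowed → nullable.

title, capacity, score, major, status, grade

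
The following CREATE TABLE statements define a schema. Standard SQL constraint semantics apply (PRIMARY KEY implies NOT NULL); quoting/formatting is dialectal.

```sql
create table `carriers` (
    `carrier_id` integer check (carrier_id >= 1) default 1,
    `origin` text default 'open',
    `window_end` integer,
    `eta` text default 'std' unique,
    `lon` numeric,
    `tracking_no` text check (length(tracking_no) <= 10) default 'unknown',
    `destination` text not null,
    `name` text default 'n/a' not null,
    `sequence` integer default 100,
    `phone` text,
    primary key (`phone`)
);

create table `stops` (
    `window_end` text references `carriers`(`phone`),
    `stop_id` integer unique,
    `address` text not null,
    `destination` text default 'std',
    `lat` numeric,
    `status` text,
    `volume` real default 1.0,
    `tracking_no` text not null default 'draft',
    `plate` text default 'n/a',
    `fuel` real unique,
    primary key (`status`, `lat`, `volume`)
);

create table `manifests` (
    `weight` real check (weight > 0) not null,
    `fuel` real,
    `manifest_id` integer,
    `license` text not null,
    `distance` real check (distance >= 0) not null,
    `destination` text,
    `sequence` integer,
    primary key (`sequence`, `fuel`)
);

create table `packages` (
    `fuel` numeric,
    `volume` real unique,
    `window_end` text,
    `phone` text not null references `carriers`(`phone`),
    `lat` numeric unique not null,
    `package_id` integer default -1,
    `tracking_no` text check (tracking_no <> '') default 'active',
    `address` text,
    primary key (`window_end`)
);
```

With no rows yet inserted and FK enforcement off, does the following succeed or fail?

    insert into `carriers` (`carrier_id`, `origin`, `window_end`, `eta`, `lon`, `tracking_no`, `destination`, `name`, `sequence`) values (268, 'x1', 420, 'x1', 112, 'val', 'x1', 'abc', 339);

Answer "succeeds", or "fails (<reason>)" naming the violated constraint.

fails (NOT NULL on phone)

phone is omitted from the column list and has no DEFAULT, so it would receive NULL.
But phone is part of the PRIMARY KEY (implied NOT NULL).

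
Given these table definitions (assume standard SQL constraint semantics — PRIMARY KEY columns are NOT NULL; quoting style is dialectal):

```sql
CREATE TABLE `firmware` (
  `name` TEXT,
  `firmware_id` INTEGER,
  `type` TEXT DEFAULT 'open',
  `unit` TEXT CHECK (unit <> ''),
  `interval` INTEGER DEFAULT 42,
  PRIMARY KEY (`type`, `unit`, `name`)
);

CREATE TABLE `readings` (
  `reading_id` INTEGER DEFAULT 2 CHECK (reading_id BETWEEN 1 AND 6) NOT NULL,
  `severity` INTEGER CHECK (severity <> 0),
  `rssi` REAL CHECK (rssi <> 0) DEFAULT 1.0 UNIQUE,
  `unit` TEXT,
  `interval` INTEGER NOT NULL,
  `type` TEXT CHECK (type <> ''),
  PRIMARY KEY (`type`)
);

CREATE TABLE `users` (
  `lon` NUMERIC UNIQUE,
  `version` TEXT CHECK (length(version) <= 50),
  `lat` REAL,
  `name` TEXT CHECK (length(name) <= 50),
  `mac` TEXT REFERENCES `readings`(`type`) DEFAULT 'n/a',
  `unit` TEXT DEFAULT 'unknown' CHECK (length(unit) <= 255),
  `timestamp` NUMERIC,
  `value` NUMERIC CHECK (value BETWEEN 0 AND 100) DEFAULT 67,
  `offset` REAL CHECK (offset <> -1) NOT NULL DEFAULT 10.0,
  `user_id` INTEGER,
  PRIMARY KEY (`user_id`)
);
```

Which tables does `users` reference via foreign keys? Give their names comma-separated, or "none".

readings

- mac REFERENCES readings(type).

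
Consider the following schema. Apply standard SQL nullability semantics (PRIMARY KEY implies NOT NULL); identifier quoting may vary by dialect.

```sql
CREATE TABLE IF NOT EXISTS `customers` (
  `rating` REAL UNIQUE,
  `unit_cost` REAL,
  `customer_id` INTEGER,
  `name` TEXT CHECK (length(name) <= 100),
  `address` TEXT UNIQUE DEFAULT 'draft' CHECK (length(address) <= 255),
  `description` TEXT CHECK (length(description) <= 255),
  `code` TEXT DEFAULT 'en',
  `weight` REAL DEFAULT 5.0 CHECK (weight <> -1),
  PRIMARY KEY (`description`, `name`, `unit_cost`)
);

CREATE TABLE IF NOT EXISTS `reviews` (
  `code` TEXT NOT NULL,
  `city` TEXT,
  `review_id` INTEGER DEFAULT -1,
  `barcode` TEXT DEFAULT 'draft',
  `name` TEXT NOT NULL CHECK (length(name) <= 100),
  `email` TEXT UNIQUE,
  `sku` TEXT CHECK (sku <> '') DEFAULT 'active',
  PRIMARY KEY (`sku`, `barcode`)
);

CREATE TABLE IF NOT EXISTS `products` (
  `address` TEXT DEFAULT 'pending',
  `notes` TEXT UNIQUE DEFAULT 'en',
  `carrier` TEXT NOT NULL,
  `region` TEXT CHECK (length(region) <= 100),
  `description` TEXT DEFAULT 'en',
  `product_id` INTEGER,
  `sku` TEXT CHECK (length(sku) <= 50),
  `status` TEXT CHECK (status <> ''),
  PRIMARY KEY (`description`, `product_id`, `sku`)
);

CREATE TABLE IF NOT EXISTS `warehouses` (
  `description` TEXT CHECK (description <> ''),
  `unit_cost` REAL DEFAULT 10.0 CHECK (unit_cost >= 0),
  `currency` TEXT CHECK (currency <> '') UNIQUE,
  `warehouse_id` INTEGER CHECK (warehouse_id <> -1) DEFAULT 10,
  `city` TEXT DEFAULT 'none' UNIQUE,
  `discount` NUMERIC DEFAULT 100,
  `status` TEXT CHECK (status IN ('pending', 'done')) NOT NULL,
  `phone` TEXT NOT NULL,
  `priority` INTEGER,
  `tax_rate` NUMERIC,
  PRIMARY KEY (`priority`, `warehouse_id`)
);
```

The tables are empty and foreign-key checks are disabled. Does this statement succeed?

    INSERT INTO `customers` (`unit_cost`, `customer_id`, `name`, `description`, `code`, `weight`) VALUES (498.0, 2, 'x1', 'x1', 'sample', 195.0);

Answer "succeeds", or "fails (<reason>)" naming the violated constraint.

succeeds

NOT NULL columns: description is supplied; name is supplied; unit_cost is supplied.
CHECK constraints: 'x1' satisfies (length(name) <= 100); 'x1' satisfies (length(description) <= 255); 195.0 satisfies (weight <> -1).
No constraint is violated.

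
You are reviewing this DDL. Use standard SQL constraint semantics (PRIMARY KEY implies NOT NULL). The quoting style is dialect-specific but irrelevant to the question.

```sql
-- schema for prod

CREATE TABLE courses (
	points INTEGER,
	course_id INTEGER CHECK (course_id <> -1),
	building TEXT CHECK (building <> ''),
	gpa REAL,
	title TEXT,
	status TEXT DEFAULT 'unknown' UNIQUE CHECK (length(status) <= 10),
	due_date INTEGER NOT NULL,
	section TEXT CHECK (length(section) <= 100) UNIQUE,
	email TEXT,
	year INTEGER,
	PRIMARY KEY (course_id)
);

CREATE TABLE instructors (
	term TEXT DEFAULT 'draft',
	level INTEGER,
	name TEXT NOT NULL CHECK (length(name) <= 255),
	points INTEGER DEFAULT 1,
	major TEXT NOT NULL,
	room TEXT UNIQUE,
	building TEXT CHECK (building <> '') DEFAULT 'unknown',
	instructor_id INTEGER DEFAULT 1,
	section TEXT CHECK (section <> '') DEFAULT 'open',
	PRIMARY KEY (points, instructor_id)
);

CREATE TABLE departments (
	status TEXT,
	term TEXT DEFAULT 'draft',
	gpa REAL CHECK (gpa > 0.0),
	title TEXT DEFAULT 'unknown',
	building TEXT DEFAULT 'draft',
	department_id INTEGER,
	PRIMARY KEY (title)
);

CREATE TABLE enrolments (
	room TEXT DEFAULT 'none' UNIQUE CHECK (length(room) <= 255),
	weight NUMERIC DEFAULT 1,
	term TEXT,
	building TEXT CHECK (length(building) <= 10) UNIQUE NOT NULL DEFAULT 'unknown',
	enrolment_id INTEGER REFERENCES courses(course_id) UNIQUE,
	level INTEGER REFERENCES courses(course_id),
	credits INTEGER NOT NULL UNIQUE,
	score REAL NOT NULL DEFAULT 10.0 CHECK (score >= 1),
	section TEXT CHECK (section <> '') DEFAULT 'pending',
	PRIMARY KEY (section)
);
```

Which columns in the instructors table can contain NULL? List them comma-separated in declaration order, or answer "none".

term, level, room, building, section

- term: DEFAULT only fills an omitted column; an explicit NULL is still allowed → nullable.
- level: no NOT NULL constraint applies → nullable.
- name: declared NOT NULL → not nullable.
- points: part of the PRIMARY KEY, which implies NOT NULL → not nullable.
- major: declared NOT NULL → not nullable.
- room: UNIQUE does not imply NOT NULL → nullable.
- building: CHECK does not forbid NULL (a CHECK constraint passes when its expression is NULL) → nullable.
- instructor_id: part of the PRIMARY KEY, which implies NOT NULL → not nullable.
- section: CHECK does not forbid NULL (a CHECK constraint passes when its expression is NULL) → nullable.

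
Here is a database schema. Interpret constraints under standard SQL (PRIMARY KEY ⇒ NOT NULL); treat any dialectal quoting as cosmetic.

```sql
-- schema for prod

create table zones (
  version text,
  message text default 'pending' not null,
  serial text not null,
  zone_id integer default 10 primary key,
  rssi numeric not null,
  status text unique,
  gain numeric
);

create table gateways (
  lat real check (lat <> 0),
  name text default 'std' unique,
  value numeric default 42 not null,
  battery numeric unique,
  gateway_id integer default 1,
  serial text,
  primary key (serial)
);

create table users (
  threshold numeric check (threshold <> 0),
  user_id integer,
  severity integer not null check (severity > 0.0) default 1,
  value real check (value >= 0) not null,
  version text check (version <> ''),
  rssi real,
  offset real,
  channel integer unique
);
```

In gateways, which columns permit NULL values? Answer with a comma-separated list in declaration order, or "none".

- lat: CHECK does not forbid NULL (a CHECK constraint passes when its expression is NULL) → nullable.
- name: UNIQUE does not imply NOT NULL → nullable.
- value: declared NOT NULL → not nullable.
- battery: UNIQUE does not imply NOT NULL → nullable.
- gateway_id: DEFAULT only fills an omitted column; an explicit NULL is still allowed → nullable.
- serial: part of the PRIMARY KEY, which implies NOT NULL → not nullable.

lat, name, battery, gateway_id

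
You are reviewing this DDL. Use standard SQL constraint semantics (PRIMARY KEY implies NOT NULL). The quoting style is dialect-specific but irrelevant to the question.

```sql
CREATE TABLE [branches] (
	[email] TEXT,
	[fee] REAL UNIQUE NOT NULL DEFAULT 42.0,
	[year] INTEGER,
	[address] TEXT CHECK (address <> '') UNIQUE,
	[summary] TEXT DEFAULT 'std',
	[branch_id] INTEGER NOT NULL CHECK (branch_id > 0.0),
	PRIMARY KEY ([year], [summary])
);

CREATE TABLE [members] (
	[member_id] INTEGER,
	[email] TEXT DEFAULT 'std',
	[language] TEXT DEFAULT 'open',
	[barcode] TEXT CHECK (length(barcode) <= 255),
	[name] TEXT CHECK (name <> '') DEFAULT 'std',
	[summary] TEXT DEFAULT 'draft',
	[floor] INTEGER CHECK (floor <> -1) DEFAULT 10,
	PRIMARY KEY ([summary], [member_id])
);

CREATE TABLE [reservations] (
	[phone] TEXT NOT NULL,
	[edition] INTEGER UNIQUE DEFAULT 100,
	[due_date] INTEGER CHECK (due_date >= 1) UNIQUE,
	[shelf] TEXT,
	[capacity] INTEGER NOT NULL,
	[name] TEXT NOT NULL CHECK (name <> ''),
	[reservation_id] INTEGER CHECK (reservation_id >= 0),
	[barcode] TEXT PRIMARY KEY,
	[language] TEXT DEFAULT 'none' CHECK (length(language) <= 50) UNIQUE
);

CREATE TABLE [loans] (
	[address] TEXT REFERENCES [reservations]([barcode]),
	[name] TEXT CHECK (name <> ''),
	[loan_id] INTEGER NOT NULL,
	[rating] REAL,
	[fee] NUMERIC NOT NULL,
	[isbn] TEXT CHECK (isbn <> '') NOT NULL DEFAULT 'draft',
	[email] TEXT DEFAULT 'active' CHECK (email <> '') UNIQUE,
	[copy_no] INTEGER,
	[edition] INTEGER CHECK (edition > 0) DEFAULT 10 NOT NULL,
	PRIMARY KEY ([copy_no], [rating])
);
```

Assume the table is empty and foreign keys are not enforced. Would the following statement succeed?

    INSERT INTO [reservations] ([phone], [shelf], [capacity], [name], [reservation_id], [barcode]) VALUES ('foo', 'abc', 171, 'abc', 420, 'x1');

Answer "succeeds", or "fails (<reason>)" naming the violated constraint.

succeeds

NOT NULL columns: barcode is supplied; capacity is supplied; name is supplied; phone is supplied.
CHECK constraints: 'abc' satisfies (name <> ''); 420 satisfies (reservation_id >= 0).
No constraint is violated.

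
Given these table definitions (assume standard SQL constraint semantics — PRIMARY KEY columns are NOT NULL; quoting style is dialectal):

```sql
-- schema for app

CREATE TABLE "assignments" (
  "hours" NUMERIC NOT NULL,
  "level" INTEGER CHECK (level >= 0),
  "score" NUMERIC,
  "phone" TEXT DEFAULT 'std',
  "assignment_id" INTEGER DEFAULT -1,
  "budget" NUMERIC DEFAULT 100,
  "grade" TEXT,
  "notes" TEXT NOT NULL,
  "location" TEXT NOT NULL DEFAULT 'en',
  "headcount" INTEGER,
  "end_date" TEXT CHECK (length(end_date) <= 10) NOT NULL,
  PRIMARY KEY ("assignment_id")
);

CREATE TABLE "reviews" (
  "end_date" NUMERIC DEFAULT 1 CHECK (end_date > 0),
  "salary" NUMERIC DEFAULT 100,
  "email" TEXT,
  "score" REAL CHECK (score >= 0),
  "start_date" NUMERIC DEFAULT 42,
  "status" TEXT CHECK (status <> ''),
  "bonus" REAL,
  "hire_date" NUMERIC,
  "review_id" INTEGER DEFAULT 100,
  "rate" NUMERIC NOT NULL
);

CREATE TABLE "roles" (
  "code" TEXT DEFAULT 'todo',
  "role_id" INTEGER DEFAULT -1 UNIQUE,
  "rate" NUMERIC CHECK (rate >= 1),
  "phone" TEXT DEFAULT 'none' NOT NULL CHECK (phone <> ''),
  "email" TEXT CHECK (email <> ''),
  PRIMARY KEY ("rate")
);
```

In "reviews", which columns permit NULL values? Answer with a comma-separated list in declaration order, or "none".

end_date, salary, email, score, start_date, status, bonus, hire_date, review_id

- end_date: CHECK does not forbid NULL (a CHECK constraint passes when its expression is NULL) → nullable.
- salary: DEFAULT only fills an omitted column; an explicit NULL is still allowed → nullable.
- email: no NOT NULL constraint applies → nullable.
- score: CHECK does not forbid NULL (a CHECK constraint passes when its expression is NULL) → nullable.
- start_date: DEFAULT only fills an omitted column; an explicit NULL is still allowed → nullable.
- status: CHECK does not forbid NULL (a CHECK constraint passes when its expression is NULL) → nullable.
- bonus: no NOT NULL constraint applies → nullable.
- hire_date: no NOT NULL constraint applies → nullable.
- review_id: DEFAULT only fills an omitted column; an explicit NULL is still allowed → nullable.
- rate: declared NOT NULL → not nullable.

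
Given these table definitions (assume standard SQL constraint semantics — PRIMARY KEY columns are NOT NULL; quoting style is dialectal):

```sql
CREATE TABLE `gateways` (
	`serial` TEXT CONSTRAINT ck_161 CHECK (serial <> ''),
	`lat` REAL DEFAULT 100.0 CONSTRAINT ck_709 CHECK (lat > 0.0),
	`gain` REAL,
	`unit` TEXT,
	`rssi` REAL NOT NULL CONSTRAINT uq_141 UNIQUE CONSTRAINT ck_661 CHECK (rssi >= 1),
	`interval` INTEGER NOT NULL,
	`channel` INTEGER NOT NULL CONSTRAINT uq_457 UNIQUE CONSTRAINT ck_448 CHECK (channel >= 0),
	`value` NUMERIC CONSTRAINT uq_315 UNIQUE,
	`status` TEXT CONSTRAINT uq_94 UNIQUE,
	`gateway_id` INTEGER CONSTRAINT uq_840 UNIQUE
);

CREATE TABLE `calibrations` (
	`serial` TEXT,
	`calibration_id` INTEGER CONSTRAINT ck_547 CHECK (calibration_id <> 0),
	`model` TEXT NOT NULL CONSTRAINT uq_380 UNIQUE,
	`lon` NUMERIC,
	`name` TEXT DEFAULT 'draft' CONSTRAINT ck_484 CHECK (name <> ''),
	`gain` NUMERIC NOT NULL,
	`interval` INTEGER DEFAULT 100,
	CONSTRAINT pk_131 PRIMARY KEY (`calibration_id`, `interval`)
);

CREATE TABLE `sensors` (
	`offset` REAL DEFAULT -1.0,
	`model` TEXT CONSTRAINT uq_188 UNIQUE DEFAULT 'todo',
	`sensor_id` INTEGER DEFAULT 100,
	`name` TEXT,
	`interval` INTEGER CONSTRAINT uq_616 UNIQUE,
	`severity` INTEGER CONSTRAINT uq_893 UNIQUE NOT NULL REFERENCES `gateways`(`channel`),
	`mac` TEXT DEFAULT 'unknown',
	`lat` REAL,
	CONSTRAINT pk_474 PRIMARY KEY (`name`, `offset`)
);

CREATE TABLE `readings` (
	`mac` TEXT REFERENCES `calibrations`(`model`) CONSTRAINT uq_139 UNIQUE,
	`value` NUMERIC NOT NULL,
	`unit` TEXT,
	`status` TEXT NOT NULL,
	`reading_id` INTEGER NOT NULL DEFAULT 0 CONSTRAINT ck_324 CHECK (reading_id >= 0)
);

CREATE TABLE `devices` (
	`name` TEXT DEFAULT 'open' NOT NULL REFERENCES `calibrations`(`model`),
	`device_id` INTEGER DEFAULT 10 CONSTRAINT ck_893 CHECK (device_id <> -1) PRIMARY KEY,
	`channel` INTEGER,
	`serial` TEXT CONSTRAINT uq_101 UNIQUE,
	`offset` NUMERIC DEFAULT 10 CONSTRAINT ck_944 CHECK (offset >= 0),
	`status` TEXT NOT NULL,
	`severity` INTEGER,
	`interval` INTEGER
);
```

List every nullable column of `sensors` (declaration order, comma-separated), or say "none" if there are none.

- offset: part of the PRIMARY KEY, which implies NOT NULL → not nullable.
- model: UNIQUE does not imply NOT NULL → nullable.
- sensor_id: DEFAULT only fills an omitted column; an explicit NULL is still allowed → nullable.
- name: part of the PRIMARY KEY, which implies NOT NULL → not nullable.
- interval: UNIQUE does not imply NOT NULL → nullable.
- severity: declared NOT NULL → not nullable.
- mac: DEFAULT only fills an omitted column; an explicit NULL is still allowed → nullable.
- lat: no NOT NULL constraint applies → nullable.

model, sensor_id, interval, mac, lat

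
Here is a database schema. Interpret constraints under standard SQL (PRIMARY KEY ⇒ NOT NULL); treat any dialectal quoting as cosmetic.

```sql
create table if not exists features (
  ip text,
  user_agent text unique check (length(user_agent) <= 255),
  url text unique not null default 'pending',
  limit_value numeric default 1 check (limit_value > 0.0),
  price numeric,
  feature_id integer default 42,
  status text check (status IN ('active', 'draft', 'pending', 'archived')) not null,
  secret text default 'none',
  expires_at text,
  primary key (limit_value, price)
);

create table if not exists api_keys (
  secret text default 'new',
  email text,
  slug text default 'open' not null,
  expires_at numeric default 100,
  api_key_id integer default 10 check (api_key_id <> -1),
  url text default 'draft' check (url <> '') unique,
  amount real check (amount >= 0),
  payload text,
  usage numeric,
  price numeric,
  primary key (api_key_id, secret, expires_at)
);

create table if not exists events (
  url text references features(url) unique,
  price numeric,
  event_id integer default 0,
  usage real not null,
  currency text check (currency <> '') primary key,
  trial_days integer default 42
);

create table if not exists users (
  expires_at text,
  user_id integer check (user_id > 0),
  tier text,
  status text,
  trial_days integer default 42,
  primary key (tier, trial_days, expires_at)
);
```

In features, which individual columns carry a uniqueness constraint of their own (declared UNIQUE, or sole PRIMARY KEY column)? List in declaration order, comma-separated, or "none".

- ip: no UNIQUE or single-column PK constraint.
- user_agent: declared UNIQUE → unique.
- url: declared UNIQUE → unique.
- limit_value: part of a composite PRIMARY KEY — only the tuple is unique, not this column on its own.
- price: part of a composite PRIMARY KEY — only the tuple is unique, not this column on its own.
- feature_id: no UNIQUE or single-column PK constraint.
- status: no UNIQUE or single-column PK constraint.
- secret: no UNIQUE or single-column PK constraint.
- expires_at: no UNIQUE or single-column PK constraint.

user_agent, url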